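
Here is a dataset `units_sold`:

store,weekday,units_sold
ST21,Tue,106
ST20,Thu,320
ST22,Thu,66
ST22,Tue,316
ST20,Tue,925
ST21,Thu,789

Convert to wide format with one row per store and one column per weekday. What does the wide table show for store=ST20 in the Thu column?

320

Wide layout: rows indexed by store, columns are the 2 distinct weekday values (Tue, Thu).
Cell (store=ST20, weekday=Thu) draws from the long row where store=ST20 and weekday=Thu, which has units_sold=320.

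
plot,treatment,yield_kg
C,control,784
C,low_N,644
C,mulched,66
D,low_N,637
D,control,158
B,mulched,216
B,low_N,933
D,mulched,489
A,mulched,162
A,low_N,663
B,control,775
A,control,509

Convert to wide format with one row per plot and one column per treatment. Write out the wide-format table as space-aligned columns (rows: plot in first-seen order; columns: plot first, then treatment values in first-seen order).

plot  control  low_N  mulched
C     784      644    66     
D     158      637    489    
B     775      933    216    
A     509      663    162    

Columns: plot plus the 3 distinct treatment values (control, low_N, mulched).
For example, row C column control takes yield_kg=784 from the long row (C, control).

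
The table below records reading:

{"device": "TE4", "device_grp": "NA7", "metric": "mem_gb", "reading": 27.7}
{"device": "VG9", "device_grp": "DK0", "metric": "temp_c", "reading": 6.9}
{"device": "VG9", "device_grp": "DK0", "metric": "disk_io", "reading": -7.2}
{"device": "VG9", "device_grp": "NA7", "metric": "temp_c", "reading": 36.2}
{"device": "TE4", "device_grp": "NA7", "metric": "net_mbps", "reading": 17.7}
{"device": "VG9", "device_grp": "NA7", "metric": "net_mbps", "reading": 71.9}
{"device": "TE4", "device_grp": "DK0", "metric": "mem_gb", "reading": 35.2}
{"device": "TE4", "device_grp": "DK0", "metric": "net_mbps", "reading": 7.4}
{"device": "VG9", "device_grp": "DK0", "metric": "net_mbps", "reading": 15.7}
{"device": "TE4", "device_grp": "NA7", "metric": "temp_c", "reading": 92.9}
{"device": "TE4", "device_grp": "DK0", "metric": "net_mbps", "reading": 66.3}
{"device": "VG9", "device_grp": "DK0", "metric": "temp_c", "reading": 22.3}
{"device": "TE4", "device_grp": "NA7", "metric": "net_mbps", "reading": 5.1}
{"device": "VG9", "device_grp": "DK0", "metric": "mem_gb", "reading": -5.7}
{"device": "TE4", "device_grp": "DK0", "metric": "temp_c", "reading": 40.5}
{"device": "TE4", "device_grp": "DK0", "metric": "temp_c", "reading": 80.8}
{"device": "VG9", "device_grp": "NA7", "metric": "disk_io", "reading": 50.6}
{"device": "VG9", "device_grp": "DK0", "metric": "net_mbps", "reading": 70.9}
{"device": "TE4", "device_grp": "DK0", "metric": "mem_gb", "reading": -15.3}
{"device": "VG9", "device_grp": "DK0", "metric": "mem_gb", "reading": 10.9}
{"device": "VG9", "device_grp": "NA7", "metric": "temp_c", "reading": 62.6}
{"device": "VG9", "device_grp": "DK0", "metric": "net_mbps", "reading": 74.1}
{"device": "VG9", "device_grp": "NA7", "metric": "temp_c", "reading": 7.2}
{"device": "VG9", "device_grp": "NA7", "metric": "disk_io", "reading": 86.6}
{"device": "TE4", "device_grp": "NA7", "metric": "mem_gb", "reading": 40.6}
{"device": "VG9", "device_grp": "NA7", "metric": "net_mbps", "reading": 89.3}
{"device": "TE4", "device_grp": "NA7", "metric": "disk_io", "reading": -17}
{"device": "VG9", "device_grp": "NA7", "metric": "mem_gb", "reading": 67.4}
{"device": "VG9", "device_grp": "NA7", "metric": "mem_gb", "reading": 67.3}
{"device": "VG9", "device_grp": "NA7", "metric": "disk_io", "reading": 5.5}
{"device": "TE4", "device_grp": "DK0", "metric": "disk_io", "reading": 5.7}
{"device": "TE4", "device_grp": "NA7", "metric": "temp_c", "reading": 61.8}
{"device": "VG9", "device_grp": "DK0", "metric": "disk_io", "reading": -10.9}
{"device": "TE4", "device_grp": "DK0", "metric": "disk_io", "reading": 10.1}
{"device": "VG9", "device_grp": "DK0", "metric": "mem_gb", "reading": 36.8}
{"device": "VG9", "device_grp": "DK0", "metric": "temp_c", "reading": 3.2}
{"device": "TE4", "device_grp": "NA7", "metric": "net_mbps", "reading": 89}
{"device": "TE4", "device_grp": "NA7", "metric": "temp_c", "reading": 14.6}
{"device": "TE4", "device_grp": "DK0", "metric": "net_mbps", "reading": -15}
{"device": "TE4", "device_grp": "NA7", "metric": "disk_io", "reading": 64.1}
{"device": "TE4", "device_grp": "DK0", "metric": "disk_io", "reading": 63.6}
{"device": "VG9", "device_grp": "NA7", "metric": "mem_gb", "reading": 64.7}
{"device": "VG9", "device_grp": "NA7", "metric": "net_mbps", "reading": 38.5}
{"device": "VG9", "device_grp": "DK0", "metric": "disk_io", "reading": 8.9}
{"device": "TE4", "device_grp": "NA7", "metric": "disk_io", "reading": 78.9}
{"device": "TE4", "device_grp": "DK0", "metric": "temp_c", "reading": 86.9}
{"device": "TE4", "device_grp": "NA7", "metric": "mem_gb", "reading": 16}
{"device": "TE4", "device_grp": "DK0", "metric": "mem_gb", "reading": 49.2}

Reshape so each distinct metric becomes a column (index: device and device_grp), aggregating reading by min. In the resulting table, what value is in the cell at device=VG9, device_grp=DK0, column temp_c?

3.2

Rows with device=VG9, device_grp=DK0 and metric=temp_c: reading values are 6.9, 22.3, 3.2.
min(6.9, 22.3, 3.2) = 3.2.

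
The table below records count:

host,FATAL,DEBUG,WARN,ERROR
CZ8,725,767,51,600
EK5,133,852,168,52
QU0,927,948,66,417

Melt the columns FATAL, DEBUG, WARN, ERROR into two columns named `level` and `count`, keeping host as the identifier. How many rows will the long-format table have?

3 host values × 4 melted columns = 12 rows.

12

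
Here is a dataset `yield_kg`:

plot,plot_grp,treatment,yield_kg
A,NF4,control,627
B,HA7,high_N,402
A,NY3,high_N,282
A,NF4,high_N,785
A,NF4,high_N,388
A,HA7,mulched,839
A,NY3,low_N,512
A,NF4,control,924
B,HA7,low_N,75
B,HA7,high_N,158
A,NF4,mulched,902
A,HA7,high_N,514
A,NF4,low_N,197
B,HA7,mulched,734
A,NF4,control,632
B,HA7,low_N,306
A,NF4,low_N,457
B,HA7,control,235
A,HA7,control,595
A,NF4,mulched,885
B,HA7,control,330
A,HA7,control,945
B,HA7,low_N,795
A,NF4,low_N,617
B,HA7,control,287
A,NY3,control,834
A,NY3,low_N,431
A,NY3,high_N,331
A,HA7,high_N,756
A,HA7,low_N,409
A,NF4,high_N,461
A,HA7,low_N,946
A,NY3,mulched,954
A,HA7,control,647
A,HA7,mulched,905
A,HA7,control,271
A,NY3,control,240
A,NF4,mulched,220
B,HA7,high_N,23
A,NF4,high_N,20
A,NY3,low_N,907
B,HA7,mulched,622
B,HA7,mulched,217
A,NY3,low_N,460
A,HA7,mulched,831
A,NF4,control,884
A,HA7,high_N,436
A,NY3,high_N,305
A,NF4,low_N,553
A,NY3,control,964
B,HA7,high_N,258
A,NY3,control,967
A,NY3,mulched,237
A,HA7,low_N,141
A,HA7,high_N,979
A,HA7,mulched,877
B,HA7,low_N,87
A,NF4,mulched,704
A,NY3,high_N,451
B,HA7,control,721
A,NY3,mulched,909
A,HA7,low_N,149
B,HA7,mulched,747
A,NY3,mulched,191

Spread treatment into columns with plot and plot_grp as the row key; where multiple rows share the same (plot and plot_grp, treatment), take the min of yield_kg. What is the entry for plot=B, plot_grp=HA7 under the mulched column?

217

Rows with plot=B, plot_grp=HA7 and treatment=mulched: yield_kg values are 734, 622, 217, 747.
min(734, 622, 217, 747) = 217.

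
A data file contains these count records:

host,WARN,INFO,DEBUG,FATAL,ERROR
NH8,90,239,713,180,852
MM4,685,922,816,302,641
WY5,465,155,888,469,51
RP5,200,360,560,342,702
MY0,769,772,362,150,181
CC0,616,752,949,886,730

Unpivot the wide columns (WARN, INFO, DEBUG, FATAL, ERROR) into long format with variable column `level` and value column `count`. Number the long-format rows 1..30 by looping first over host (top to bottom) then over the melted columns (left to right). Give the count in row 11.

465

30 rows total (6 × 5). Row 11: index ⌊(11-1)/5⌋ = 2 into host → WY5; (11-1) mod 5 = 0 into the melted columns → WARN.
So row 11 is (WY5, WARN, 465); count = 465.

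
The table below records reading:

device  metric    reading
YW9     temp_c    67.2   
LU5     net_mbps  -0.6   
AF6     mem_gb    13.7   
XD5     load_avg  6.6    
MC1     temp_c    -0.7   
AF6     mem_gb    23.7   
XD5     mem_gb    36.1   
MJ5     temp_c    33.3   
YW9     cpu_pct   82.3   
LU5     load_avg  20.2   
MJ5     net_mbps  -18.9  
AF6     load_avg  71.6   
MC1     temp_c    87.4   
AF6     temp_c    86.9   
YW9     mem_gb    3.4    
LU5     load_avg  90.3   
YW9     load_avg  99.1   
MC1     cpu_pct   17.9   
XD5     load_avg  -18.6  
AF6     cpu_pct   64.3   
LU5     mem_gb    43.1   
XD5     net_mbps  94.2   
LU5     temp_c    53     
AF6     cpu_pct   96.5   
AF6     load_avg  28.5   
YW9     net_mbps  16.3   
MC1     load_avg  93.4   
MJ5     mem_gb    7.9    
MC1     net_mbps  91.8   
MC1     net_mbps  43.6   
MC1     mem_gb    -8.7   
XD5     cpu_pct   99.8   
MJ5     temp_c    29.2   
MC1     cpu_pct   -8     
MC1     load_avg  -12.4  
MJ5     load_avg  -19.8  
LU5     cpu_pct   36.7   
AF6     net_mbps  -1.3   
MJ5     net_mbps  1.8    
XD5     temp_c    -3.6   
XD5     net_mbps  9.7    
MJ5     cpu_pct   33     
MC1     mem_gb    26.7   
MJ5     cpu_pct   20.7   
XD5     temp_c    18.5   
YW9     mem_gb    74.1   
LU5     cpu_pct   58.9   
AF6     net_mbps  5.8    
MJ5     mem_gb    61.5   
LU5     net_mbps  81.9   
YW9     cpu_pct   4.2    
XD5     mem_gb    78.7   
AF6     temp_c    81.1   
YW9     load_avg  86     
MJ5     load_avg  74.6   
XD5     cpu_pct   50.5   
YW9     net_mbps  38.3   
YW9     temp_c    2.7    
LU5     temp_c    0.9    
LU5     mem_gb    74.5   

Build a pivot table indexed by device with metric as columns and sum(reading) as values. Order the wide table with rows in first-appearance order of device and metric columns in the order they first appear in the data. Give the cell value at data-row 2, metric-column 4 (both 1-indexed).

With rows in first-appearance order of device, row 2 is device=LU5. metric columns in first-appearance order: temp_c, net_mbps, mem_gb, load_avg, cpu_pct; column 4 is load_avg.
Long rows with device=LU5, metric=load_avg: 20.2 + 90.3 = 110.5.

110.5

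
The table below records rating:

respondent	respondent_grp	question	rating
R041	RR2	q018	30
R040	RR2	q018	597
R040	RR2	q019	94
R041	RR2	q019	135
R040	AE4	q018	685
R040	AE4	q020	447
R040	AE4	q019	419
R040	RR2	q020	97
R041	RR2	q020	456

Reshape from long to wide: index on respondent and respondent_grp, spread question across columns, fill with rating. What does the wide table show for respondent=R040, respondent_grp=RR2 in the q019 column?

94

Wide layout: rows indexed by respondent and respondent_grp, columns are the 3 distinct question values (q018, q019, q020).
Cell (respondent=R040, respondent_grp=RR2, question=q019) draws from the long row where respondent=R040, respondent_grp=RR2 and question=q019, which has rating=94.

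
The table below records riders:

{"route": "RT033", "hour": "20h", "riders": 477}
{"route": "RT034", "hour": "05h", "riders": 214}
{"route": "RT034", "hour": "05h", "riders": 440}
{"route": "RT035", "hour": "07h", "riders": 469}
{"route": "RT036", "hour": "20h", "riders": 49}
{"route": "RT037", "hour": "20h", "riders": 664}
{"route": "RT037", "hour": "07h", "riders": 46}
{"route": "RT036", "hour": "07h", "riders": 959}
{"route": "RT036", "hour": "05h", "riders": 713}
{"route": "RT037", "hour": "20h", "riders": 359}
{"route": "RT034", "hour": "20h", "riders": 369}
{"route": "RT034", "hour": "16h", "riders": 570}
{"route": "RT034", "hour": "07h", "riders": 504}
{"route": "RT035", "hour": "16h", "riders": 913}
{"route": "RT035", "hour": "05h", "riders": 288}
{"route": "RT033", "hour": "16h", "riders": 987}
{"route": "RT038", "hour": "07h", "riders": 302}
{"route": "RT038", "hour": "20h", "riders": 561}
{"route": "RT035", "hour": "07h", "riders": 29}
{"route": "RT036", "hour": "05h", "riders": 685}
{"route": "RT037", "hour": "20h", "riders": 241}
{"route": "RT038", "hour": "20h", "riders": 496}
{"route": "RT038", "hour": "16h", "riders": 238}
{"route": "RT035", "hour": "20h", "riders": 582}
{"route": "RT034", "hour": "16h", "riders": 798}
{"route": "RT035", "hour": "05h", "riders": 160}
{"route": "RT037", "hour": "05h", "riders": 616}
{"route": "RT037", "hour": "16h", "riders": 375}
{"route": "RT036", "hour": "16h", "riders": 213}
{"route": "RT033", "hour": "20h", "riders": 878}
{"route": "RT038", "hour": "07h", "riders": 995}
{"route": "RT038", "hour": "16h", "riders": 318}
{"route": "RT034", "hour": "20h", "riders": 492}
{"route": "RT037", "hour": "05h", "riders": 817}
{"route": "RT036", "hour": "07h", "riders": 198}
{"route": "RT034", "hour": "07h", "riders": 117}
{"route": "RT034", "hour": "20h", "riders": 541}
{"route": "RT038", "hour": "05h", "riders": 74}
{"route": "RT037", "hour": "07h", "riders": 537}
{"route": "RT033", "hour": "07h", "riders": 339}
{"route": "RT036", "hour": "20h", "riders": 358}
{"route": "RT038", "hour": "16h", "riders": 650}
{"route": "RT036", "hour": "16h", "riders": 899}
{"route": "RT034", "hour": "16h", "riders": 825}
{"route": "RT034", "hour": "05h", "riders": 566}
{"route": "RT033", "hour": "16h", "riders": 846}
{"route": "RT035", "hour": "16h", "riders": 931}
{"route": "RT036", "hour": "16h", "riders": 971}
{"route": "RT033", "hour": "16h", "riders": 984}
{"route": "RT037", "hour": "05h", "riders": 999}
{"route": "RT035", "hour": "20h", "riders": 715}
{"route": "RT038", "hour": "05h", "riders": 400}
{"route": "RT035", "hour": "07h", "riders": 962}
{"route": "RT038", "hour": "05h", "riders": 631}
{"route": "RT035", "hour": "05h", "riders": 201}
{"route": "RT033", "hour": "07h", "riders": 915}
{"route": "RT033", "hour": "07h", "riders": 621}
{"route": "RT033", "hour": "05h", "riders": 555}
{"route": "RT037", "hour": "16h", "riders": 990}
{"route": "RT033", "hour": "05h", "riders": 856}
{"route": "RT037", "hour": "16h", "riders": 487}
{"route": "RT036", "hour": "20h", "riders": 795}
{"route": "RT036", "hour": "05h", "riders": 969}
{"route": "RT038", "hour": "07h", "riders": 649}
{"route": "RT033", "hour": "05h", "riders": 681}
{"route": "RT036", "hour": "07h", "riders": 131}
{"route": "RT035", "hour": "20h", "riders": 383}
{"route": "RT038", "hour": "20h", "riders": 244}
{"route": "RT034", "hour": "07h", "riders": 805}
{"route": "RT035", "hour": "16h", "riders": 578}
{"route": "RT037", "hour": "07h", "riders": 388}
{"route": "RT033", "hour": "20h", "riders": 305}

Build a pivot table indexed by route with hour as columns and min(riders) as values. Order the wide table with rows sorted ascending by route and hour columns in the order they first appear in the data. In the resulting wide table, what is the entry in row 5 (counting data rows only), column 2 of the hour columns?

With rows sorted ascending by route, row 5 is route=RT037. hour columns in first-appearance order: 20h, 05h, 07h, 16h; column 2 is 05h.
Long rows with route=RT037, hour=05h: min(616, 817, 999) = 616.

616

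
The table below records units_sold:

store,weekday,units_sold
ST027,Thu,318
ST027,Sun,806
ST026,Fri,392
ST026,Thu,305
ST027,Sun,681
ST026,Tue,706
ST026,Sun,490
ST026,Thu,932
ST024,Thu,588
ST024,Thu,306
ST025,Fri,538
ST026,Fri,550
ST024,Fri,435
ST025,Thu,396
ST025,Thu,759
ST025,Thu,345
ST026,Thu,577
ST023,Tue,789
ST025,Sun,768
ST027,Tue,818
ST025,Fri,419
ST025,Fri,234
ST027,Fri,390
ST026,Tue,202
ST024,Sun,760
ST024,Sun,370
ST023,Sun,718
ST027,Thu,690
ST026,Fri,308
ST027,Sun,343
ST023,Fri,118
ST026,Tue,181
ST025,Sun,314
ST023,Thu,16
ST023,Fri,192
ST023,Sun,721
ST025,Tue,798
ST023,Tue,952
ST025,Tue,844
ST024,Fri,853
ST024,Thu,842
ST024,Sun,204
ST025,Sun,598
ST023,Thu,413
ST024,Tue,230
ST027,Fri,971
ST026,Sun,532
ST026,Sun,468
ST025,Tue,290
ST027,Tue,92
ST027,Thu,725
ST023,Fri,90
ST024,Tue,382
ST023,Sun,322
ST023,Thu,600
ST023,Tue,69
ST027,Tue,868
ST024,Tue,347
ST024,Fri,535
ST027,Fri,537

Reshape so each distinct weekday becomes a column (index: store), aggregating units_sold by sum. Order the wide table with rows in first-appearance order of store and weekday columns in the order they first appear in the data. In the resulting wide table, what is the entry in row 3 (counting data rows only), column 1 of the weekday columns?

With rows in first-appearance order of store, row 3 is store=ST024. weekday columns in first-appearance order: Thu, Sun, Fri, Tue; column 1 is Thu.
Long rows with store=ST024, weekday=Thu: 588 + 306 + 842 = 1736.

1736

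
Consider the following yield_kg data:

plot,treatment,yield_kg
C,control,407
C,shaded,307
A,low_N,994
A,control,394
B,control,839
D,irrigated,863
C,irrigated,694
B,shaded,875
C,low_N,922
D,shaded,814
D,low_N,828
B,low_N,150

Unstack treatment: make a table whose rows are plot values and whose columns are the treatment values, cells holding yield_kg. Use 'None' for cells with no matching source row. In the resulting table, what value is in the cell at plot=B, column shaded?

875

The long row with plot=B, treatment=shaded has yield_kg=875.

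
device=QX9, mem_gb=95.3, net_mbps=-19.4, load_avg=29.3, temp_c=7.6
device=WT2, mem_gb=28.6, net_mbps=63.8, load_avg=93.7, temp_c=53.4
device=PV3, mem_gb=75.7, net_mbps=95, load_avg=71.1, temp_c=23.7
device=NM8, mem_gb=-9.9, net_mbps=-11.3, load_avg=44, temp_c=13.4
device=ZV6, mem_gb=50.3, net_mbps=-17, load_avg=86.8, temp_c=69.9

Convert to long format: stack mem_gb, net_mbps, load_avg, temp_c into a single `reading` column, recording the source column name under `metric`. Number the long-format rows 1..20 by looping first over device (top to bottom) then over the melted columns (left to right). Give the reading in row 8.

20 rows total (5 × 4). Row 8: index ⌊(8-1)/4⌋ = 1 into device → WT2; (8-1) mod 4 = 3 into the melted columns → temp_c.
So row 8 is (WT2, temp_c, 53.4); reading = 53.4.

53.4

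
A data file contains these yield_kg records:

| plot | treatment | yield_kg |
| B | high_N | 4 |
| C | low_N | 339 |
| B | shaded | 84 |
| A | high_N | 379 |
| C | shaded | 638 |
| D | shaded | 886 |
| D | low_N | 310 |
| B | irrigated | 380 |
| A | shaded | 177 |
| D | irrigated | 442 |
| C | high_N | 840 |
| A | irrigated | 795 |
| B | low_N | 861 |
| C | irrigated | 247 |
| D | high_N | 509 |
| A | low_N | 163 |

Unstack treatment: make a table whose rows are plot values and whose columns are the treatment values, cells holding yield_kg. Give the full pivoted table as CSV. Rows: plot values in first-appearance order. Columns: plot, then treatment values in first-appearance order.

Columns: plot plus the 4 distinct treatment values (high_N, low_N, shaded, irrigated).
For example, row B column high_N takes yield_kg=4 from the long row (B, high_N).

plot,high_N,low_N,shaded,irrigated
B,4,861,84,380
C,840,339,638,247
A,379,163,177,795
D,509,310,886,442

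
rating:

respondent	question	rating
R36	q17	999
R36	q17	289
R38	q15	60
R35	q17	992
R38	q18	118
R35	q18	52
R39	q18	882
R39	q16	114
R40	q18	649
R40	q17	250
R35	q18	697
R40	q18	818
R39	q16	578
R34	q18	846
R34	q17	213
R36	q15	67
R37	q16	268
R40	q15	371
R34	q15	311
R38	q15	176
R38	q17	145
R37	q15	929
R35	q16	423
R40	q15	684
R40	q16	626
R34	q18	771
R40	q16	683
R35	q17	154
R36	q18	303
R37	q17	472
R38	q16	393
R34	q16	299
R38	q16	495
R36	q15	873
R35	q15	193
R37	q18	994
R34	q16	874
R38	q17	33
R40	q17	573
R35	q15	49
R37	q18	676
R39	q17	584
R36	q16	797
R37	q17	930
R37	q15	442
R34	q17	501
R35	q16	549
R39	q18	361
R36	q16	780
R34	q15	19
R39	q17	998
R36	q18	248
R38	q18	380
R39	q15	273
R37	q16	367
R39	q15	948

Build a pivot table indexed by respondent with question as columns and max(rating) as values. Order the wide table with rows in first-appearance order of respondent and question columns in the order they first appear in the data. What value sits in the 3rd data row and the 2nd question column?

193

With rows in first-appearance order of respondent, row 3 is respondent=R35. question columns in first-appearance order: q17, q15, q18, q16; column 2 is q15.
Long rows with respondent=R35, question=q15: max(193, 49) = 193.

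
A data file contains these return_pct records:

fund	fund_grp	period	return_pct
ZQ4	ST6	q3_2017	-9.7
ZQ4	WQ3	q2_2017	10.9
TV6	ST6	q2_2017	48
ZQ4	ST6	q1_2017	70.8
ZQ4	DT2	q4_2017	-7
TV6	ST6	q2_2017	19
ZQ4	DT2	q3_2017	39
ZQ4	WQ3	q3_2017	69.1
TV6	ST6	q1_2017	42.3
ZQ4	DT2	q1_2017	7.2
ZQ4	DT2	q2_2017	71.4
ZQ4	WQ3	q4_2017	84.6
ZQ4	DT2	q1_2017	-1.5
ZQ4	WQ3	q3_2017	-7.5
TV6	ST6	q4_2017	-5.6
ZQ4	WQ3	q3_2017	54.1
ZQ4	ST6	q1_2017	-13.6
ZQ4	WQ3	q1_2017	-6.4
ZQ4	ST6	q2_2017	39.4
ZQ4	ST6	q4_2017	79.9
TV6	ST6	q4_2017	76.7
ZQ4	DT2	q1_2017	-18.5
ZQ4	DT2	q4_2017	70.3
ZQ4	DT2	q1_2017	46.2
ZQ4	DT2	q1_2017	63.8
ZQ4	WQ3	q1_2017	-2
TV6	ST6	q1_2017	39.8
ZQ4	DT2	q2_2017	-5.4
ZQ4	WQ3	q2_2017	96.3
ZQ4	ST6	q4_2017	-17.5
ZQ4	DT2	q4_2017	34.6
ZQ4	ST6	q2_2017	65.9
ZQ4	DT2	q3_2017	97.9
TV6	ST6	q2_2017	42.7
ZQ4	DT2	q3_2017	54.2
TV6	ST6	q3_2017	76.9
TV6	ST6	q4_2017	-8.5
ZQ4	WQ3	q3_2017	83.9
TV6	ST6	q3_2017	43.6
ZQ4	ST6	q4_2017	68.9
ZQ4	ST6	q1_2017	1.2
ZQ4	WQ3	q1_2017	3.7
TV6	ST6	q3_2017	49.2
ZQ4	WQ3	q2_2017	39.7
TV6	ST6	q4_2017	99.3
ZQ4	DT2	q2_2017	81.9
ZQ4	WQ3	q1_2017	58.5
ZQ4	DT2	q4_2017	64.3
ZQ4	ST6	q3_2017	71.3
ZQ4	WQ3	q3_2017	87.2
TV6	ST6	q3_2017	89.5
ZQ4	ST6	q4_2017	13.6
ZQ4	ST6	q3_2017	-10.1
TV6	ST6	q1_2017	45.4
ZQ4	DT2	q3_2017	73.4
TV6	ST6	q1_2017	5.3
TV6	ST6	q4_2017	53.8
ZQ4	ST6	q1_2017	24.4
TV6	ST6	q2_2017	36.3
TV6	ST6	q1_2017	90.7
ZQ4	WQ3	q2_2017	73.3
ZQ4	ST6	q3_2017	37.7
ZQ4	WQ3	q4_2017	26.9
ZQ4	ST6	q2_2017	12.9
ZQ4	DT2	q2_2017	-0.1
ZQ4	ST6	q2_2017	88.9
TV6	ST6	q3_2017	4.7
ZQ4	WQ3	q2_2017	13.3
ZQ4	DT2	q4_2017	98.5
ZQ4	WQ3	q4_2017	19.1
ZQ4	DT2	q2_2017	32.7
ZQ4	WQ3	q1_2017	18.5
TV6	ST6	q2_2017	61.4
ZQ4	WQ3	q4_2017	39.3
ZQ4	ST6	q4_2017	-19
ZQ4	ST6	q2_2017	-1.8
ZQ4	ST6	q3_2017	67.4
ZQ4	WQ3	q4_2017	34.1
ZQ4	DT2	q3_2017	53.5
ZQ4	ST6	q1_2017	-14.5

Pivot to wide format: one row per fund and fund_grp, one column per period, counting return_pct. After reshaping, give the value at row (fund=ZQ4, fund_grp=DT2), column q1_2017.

5

Rows with fund=ZQ4, fund_grp=DT2 and period=q1_2017: return_pct values are 7.2, -1.5, -18.5, 46.2, 63.8.
5 rows match — count = 5.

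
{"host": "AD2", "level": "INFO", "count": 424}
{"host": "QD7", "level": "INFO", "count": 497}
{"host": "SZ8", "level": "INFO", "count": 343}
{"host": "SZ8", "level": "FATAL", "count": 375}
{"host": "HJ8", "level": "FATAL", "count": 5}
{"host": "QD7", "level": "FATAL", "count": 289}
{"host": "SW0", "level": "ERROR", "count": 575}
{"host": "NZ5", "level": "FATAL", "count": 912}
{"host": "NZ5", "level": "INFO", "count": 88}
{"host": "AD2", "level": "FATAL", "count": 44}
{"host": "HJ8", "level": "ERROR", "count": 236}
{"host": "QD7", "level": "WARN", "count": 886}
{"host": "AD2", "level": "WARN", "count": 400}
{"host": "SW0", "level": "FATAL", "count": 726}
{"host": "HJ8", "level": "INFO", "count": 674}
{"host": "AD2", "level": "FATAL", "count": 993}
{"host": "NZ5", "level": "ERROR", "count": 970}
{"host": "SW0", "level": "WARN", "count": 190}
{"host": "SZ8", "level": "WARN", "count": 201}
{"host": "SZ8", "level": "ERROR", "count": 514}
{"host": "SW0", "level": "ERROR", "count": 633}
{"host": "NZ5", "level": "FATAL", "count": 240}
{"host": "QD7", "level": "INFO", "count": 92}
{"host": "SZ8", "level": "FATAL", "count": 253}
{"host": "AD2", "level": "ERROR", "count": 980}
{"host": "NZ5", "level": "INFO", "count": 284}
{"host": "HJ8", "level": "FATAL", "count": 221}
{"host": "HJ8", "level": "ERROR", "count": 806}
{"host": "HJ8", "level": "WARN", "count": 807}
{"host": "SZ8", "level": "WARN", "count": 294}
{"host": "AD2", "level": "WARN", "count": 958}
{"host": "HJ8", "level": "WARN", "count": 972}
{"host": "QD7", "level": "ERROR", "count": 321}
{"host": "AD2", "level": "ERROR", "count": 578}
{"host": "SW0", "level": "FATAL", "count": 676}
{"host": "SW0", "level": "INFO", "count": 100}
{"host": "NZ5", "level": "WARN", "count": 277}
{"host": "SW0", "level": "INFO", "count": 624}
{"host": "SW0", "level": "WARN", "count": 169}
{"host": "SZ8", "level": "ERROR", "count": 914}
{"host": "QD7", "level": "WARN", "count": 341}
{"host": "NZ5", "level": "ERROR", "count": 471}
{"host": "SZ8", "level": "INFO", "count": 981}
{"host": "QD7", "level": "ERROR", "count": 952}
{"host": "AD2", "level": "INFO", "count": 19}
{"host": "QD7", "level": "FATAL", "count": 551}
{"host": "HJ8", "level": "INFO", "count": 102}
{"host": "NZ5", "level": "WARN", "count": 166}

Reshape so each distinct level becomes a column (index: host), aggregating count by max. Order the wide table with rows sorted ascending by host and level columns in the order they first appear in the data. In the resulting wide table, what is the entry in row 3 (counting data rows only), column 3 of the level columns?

With rows sorted ascending by host, row 3 is host=NZ5. level columns in first-appearance order: INFO, FATAL, ERROR, WARN; column 3 is ERROR.
Long rows with host=NZ5, level=ERROR: max(970, 471) = 970.

970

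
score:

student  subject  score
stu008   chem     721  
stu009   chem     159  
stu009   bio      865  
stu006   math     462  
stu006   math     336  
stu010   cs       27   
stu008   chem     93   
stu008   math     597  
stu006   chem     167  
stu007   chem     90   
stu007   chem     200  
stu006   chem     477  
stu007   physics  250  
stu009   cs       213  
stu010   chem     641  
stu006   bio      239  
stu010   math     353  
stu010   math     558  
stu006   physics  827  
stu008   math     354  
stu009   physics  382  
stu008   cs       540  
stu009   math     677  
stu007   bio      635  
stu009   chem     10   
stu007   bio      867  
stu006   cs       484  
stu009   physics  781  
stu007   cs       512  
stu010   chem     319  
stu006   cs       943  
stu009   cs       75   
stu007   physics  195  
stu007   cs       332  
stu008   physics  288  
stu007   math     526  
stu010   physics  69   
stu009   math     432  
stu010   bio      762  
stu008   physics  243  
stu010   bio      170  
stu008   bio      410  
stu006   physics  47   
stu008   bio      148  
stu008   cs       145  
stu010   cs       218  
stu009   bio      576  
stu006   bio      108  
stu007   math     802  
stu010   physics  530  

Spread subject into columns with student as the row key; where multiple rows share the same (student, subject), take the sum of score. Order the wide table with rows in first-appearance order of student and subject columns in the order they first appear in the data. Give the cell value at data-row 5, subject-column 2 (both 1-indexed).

With rows in first-appearance order of student, row 5 is student=stu007. subject columns in first-appearance order: chem, bio, math, cs, physics; column 2 is bio.
Long rows with student=stu007, subject=bio: 635 + 867 = 1502.

1502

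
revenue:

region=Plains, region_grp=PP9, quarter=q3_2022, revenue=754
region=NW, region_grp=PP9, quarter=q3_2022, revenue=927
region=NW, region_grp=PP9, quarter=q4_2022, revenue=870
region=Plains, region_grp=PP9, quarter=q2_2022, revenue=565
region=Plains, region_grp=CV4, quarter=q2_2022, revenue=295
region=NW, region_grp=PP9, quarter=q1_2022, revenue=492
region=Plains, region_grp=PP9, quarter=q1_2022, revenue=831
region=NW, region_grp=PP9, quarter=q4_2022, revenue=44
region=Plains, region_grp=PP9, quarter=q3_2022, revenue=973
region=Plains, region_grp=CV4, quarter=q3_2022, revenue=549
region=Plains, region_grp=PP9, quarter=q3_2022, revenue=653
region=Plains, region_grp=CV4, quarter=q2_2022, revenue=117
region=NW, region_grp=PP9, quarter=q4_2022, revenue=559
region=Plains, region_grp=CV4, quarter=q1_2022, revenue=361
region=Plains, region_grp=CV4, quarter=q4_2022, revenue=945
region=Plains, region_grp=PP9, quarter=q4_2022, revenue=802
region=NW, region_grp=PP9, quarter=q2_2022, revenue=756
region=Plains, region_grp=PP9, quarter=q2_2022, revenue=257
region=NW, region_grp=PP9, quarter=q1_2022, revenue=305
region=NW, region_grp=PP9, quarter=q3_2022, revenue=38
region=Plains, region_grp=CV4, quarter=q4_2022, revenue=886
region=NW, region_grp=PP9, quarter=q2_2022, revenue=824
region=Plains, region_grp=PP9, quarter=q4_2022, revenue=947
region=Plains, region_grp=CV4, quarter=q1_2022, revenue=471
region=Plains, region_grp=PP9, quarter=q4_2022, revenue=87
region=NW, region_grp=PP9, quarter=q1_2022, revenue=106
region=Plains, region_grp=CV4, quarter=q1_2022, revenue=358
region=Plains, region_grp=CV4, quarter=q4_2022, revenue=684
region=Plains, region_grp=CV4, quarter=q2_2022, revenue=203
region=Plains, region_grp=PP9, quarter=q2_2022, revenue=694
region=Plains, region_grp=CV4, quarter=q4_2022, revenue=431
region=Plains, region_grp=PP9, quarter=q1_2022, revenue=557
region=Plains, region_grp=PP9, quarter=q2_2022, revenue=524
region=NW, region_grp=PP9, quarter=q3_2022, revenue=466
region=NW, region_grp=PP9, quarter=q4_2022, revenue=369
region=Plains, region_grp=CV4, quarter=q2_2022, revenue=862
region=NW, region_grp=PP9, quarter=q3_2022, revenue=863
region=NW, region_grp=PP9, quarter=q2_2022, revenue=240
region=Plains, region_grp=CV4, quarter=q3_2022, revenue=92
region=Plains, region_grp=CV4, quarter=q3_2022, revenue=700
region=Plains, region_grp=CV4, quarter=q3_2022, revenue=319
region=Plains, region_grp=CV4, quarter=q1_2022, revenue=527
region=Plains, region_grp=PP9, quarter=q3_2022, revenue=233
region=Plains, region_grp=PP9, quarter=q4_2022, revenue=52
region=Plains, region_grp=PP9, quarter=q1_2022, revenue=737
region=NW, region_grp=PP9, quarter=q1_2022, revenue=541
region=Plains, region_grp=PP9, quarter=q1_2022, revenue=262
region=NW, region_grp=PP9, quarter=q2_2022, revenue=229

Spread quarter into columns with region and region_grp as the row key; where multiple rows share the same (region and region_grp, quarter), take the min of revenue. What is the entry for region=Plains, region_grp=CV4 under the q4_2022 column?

431

Rows with region=Plains, region_grp=CV4 and quarter=q4_2022: revenue values are 945, 886, 684, 431.
min(945, 886, 684, 431) = 431.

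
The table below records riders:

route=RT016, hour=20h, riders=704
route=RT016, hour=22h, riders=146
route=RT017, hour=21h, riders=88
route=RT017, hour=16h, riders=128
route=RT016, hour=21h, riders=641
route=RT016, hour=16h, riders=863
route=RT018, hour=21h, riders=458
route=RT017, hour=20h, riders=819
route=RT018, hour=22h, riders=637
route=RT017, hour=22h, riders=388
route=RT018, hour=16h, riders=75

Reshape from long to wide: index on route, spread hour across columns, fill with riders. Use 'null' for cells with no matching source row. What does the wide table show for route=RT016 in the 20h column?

704

The long row with route=RT016, hour=20h has riders=704.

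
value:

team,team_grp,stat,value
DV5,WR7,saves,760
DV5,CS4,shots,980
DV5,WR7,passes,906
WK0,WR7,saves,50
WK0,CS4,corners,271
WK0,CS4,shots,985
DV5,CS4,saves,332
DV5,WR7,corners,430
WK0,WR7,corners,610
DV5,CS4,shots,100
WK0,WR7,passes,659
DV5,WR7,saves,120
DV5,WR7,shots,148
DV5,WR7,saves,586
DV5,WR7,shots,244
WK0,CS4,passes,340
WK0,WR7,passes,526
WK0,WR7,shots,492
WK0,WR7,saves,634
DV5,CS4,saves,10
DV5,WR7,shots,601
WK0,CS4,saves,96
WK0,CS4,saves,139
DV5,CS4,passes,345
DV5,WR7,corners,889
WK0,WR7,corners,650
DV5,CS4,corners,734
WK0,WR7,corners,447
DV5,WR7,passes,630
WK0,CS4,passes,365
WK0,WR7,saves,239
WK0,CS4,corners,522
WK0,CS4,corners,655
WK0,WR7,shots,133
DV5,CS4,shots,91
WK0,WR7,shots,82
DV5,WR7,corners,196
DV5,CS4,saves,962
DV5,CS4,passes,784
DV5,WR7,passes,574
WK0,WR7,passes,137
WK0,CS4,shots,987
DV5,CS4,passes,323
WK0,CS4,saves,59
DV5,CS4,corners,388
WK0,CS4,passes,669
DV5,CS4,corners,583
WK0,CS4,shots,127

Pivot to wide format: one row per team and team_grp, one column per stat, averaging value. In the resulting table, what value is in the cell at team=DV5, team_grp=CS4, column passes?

484

Rows with team=DV5, team_grp=CS4 and stat=passes: value values are 345, 784, 323.
(345 + 784 + 323) / 3 = 484.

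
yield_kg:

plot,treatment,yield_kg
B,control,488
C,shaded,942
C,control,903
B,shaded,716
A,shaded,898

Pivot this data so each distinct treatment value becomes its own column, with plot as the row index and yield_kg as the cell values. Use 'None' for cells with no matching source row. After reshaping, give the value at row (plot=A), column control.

No long-format row has plot=A and treatment=control, so the cell is None.

None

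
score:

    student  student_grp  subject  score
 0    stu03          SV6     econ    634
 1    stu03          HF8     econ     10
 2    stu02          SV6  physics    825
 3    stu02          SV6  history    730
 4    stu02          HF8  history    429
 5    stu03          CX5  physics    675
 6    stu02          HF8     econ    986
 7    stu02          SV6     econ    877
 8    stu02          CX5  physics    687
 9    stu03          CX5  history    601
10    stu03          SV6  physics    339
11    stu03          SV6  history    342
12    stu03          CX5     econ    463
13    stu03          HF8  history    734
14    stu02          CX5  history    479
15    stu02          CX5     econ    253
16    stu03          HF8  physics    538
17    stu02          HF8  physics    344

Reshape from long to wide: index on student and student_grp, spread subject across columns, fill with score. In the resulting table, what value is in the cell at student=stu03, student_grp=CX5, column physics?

Wide layout: rows indexed by student and student_grp, columns are the 3 distinct subject values (econ, physics, history).
Cell (student=stu03, student_grp=CX5, subject=physics) draws from the long row where student=stu03, student_grp=CX5 and subject=physics, which has score=675.

675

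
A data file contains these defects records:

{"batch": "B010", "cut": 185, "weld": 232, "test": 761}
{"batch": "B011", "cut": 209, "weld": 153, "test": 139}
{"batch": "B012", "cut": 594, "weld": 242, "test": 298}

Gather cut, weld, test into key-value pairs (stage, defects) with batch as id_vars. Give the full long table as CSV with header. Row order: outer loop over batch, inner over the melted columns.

Each (batch, column) pair becomes one row: 3 × 3 = 9 rows.
For example, (B010, cut) → defects=185.

batch,stage,defects
B010,cut,185
B010,weld,232
B010,test,761
B011,cut,209
B011,weld,153
B011,test,139
B012,cut,594
B012,weld,242
B012,test,298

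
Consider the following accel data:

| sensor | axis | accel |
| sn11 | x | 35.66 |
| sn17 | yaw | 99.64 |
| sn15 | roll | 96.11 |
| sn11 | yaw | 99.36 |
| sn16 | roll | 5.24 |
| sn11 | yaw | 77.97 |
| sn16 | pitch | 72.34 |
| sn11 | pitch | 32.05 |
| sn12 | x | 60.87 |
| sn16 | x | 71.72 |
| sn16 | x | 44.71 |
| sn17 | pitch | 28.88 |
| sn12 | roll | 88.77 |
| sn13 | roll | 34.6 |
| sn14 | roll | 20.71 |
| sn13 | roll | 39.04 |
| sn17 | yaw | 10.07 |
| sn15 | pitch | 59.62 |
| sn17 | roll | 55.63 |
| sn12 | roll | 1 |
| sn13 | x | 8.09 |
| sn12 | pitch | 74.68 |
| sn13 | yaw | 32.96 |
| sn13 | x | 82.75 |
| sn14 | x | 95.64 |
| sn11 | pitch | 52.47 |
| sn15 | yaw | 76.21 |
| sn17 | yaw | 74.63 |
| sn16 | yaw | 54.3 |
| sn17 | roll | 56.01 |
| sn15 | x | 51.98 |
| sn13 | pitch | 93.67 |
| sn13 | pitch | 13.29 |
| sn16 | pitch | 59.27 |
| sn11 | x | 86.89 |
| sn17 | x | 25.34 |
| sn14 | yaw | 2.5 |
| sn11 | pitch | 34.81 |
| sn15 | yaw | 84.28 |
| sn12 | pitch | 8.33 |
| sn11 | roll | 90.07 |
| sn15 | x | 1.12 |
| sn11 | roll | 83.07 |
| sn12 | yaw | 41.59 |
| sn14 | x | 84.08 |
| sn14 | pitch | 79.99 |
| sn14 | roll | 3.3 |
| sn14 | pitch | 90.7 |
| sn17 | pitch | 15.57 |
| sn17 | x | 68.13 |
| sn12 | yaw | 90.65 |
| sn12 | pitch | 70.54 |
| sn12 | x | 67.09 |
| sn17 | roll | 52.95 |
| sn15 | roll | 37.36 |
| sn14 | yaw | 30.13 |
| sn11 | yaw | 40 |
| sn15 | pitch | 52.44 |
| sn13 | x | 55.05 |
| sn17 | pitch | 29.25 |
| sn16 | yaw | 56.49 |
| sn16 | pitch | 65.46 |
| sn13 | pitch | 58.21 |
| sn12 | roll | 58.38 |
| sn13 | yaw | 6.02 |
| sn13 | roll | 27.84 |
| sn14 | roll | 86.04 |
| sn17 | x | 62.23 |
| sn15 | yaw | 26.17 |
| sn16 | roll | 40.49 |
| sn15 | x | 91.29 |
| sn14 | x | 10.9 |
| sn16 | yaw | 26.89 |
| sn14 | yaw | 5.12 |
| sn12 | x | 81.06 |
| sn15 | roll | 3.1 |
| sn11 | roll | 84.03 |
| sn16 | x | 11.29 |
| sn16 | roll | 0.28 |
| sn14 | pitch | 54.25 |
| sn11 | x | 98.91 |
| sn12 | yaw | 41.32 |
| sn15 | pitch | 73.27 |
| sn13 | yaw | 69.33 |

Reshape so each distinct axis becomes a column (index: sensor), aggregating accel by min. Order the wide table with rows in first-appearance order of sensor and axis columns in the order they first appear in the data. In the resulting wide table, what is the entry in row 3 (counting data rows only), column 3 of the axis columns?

With rows in first-appearance order of sensor, row 3 is sensor=sn15. axis columns in first-appearance order: x, yaw, roll, pitch; column 3 is roll.
Long rows with sensor=sn15, axis=roll: min(96.11, 37.36, 3.1) = 3.1.

3.1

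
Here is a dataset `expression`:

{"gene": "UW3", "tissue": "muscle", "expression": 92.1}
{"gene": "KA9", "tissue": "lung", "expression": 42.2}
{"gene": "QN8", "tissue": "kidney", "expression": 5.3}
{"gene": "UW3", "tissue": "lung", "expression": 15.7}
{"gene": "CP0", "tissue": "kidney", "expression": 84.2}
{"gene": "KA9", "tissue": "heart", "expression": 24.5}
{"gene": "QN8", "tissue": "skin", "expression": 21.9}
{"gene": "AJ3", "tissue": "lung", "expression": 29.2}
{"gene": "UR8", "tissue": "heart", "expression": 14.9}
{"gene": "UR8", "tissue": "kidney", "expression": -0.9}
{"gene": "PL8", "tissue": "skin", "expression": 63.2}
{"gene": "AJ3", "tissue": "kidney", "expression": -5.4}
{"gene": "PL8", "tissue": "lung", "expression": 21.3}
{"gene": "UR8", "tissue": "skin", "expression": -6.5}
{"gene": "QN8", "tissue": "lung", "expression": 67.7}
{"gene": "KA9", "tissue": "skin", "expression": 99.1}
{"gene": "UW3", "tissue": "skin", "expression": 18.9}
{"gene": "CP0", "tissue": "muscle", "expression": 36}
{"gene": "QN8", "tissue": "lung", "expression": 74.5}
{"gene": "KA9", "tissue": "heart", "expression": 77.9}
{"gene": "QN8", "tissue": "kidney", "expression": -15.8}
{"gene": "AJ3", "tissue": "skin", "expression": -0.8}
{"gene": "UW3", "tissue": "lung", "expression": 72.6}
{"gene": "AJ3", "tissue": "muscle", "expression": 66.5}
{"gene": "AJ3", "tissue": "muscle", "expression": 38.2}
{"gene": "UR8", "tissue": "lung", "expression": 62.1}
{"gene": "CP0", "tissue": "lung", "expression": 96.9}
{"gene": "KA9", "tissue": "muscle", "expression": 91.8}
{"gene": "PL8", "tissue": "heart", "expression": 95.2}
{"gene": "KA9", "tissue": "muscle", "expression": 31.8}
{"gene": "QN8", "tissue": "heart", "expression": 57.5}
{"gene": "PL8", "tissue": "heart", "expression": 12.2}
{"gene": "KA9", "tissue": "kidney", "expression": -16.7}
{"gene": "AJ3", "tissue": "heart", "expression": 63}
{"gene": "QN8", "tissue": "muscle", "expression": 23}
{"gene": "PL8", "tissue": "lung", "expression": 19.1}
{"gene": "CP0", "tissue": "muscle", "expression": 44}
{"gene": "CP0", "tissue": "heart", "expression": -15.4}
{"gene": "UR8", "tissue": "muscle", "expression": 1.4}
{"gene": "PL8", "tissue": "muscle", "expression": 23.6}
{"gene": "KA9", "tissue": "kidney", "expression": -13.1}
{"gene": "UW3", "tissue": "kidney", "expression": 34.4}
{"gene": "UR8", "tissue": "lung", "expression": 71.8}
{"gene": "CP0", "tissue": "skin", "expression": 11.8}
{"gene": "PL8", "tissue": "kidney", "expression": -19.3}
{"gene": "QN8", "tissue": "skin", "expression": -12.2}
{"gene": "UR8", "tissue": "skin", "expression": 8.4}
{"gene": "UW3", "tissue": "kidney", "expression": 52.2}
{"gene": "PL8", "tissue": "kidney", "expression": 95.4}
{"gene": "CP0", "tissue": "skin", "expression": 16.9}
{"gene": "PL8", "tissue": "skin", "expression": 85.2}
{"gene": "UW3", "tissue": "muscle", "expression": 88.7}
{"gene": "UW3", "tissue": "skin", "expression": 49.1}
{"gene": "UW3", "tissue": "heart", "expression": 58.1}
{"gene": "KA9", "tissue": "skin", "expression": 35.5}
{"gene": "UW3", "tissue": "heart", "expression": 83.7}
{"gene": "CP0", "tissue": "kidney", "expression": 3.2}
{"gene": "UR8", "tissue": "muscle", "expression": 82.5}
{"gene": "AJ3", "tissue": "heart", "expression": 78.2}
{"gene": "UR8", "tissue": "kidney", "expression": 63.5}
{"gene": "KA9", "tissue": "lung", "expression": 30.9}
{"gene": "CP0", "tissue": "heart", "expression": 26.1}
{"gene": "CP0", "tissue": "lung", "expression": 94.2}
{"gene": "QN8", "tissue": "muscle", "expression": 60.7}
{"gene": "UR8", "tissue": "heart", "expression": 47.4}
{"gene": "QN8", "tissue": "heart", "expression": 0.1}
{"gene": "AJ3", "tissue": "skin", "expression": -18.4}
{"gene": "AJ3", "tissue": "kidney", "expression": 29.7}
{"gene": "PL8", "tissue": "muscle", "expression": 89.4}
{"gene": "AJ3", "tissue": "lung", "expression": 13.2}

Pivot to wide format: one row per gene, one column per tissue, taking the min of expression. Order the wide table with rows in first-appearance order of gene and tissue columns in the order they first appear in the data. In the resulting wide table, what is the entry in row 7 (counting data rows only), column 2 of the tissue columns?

19.1

With rows in first-appearance order of gene, row 7 is gene=PL8. tissue columns in first-appearance order: muscle, lung, kidney, heart, skin; column 2 is lung.
Long rows with gene=PL8, tissue=lung: min(21.3, 19.1) = 19.1.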